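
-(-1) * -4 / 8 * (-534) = 267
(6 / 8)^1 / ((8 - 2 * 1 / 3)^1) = 9 / 88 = 0.10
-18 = -18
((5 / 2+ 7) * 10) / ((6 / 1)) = 95 / 6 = 15.83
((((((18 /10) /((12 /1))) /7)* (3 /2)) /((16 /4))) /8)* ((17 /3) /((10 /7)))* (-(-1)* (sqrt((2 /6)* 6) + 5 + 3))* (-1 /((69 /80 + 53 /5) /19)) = -969 /18340 - 969* sqrt(2) /146720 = -0.06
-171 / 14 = -12.21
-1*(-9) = 9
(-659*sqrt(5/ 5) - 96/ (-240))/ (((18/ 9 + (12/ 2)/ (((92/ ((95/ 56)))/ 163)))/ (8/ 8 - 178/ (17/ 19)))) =5708902864/ 877319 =6507.21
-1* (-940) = 940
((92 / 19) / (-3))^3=-778688 / 185193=-4.20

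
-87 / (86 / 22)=-957 / 43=-22.26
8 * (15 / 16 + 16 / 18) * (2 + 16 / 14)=2893 / 63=45.92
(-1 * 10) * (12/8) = -15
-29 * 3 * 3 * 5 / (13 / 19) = -24795 / 13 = -1907.31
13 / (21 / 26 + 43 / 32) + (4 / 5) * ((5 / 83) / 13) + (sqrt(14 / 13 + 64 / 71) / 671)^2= 16968189723322 / 2806436266205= 6.05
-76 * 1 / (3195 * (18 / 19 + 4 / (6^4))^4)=-12127339272121344 / 416053083928482355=-0.03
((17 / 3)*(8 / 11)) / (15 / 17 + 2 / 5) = 11560 / 3597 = 3.21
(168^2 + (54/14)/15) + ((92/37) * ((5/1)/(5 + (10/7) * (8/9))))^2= 8441287495281/299037515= 28228.19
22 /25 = 0.88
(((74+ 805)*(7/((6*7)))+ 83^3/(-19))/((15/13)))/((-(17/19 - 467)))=-14794091/265680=-55.68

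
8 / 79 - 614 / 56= -24029 / 2212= -10.86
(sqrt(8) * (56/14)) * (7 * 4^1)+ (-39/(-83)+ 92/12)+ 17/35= 75143/8715+ 224 * sqrt(2)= 325.41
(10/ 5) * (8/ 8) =2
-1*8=-8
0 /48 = 0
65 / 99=0.66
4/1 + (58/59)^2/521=7257768/1813601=4.00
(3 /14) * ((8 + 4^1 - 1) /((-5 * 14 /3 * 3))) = -33 /980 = -0.03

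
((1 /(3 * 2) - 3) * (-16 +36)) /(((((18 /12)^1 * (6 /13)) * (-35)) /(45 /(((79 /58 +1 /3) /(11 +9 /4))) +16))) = 9588527 /11151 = 859.88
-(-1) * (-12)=-12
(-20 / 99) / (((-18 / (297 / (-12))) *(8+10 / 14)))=-35 / 1098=-0.03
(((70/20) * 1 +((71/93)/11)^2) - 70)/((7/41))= -5706309275/14651406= -389.47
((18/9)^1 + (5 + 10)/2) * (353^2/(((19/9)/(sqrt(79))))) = 1121481 * sqrt(79)/2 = 4983970.58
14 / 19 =0.74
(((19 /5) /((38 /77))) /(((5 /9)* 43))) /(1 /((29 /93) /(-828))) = -0.00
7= 7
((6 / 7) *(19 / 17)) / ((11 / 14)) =228 / 187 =1.22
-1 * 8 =-8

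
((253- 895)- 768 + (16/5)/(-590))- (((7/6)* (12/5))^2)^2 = -54260494/36875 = -1471.47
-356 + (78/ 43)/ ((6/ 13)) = -15139/ 43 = -352.07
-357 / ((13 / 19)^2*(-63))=6137 / 507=12.10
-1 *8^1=-8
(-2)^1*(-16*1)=32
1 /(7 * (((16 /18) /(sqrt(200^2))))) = 225 /7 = 32.14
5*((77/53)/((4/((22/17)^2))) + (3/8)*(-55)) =-12263845/122536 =-100.08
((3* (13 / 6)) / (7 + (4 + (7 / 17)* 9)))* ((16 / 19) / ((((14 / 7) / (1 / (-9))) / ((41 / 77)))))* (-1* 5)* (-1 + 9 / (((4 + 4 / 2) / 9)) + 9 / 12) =480233 / 658350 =0.73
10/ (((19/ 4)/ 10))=400/ 19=21.05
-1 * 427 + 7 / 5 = -2128 / 5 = -425.60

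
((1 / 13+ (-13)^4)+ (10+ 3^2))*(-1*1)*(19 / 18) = -2353093 / 78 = -30167.86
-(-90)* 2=180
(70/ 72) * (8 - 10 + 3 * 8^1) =21.39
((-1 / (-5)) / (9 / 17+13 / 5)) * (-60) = -510 / 133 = -3.83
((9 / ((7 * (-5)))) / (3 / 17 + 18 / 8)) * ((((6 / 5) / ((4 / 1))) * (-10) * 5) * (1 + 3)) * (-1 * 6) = -14688 / 385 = -38.15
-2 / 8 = -1 / 4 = -0.25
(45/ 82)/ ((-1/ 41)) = -22.50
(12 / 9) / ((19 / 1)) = 4 / 57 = 0.07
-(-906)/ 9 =302/ 3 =100.67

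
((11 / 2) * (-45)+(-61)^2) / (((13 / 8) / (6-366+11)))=-9698012 / 13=-746000.92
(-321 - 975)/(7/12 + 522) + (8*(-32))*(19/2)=-15266624/6271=-2434.48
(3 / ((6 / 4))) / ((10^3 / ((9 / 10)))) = 9 / 5000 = 0.00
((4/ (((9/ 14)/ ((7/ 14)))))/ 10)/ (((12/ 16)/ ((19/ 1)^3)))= 2845.21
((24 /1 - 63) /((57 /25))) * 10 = -3250 /19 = -171.05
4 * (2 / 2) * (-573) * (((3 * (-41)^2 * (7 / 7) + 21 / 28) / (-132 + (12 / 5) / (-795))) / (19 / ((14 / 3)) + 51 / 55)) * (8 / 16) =1965728428125 / 224401832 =8759.86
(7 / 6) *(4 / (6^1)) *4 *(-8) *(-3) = 224 / 3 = 74.67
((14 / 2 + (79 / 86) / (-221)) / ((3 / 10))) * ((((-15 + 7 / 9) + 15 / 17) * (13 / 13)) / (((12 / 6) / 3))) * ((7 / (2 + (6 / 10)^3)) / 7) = -4348998125 / 20653674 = -210.57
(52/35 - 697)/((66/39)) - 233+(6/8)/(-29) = -2614687/4060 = -644.01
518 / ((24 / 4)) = 259 / 3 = 86.33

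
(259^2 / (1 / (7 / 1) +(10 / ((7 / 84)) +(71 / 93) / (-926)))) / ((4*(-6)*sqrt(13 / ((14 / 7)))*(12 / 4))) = -6739695151*sqrt(26) / 11298259596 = -3.04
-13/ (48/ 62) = -16.79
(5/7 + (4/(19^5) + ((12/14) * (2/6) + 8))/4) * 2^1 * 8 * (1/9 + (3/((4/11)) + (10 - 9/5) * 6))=400215901150/155994237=2565.58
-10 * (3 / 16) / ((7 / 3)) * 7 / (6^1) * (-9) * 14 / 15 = 63 / 8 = 7.88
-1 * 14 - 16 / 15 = -226 / 15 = -15.07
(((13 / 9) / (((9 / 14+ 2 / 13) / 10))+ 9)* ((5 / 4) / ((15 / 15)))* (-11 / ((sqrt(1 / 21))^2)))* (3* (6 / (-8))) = 8178555 / 464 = 17626.20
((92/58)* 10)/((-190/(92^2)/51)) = -19856544/551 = -36037.28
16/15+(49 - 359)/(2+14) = -2197/120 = -18.31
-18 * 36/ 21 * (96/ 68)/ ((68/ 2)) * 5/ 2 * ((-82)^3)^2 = -1969963230827520/ 2023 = -973783109652.75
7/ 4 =1.75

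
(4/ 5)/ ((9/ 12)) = 16/ 15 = 1.07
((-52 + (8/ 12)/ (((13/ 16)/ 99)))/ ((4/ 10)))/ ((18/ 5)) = 20.30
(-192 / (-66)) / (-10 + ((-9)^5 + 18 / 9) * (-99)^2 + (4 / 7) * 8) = -224 / 44561413237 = -0.00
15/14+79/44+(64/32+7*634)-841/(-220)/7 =1710714/385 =4443.41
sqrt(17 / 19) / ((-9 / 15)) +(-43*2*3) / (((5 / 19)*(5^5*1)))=-5*sqrt(323) / 57 - 4902 / 15625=-1.89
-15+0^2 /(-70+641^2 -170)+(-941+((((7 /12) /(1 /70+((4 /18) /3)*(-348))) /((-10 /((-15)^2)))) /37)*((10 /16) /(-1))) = -18372099199 /19217504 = -956.01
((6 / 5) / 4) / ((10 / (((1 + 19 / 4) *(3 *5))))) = 207 / 80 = 2.59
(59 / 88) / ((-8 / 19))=-1121 / 704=-1.59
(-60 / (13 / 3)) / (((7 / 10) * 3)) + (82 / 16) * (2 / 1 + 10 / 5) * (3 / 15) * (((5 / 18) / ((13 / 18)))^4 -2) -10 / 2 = -39392989 / 1999270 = -19.70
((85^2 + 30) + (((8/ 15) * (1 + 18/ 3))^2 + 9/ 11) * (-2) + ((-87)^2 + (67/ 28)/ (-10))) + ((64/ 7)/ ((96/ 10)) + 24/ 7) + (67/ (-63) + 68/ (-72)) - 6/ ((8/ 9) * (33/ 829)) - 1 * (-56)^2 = 1592660033/ 138600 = 11491.05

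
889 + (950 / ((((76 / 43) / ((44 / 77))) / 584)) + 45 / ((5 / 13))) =1262642 / 7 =180377.43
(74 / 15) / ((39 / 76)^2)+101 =2731739 / 22815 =119.73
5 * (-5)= -25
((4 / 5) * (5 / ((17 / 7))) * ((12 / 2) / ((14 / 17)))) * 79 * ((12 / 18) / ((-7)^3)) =-632 / 343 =-1.84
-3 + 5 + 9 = 11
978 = 978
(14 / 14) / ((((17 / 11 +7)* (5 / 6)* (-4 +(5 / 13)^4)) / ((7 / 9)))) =-0.03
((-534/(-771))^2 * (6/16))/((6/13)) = 102973/264196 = 0.39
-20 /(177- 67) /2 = -1 /11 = -0.09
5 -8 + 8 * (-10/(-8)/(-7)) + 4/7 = -27/7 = -3.86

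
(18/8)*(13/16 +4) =693/64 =10.83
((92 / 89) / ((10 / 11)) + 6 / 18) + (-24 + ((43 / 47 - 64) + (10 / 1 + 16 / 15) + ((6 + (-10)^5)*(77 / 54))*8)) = -644185446724 / 564705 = -1140746.84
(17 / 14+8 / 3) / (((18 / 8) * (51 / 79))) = 25754 / 9639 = 2.67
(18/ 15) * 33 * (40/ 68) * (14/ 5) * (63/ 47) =349272/ 3995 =87.43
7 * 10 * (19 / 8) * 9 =5985 / 4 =1496.25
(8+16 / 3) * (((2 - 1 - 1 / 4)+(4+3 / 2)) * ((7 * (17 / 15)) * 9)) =5950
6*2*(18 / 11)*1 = 216 / 11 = 19.64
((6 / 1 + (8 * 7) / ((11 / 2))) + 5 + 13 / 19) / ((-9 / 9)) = -4570 / 209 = -21.87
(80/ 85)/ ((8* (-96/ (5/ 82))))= -5/ 66912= -0.00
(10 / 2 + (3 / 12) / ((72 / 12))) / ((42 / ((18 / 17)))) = 121 / 952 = 0.13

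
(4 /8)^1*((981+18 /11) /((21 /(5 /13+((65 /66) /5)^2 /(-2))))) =7096709 /830544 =8.54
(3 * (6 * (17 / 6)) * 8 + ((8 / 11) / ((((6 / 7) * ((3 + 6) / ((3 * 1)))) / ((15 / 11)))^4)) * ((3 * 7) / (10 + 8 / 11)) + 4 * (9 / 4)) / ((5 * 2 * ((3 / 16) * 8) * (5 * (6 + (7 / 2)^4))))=155653827436 / 4367835987075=0.04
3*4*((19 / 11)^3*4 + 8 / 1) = 457008 / 1331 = 343.36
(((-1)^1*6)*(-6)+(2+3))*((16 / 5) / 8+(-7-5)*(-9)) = 22222 / 5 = 4444.40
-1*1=-1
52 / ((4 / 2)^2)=13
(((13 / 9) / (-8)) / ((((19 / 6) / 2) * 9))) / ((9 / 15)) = -65 / 3078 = -0.02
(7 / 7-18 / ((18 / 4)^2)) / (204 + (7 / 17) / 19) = 323 / 593091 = 0.00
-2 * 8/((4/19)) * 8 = -608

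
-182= -182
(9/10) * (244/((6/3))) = 549/5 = 109.80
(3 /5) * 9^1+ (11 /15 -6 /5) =4.93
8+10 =18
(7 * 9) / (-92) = -63 / 92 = -0.68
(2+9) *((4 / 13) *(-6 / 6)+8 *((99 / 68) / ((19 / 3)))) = 70730 / 4199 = 16.84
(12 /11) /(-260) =-3 /715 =-0.00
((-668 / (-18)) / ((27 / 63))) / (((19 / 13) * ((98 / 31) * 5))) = 67301 / 17955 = 3.75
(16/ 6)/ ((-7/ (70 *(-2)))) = 160/ 3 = 53.33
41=41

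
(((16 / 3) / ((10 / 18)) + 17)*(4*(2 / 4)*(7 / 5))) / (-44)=-931 / 550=-1.69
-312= -312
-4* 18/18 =-4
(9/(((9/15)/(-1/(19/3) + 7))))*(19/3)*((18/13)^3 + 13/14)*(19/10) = 10469855/2366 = 4425.13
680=680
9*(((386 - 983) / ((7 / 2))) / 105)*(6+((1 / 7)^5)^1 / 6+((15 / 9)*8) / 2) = -762567801 / 4117715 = -185.19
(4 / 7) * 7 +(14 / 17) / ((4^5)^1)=34823 / 8704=4.00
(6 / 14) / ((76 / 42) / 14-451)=-63 / 66278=-0.00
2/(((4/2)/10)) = 10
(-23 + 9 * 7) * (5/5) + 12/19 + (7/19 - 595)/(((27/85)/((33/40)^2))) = -3749811/3040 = -1233.49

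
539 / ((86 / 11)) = 5929 / 86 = 68.94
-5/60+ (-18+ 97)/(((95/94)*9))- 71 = -213401/3420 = -62.40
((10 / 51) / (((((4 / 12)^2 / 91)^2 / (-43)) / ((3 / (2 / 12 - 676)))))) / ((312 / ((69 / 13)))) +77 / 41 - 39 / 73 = 35356539467 / 82528982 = 428.41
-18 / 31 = -0.58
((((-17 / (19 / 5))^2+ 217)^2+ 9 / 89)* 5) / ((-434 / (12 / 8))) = -9773360145075 / 10067557892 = -970.78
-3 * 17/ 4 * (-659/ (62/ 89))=2991201/ 248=12061.29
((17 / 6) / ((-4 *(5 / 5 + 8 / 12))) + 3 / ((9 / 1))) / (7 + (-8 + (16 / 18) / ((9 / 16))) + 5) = -297 / 18080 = -0.02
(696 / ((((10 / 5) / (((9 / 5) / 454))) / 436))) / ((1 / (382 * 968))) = 252474178176 / 1135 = 222444209.85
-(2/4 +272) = -545/2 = -272.50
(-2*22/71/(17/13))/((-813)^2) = -572/797789583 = -0.00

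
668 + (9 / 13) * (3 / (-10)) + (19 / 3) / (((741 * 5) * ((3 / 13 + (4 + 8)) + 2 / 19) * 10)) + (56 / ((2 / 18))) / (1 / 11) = 55362443771 / 8912475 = 6211.79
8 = 8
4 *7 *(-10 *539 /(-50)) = 15092 /5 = 3018.40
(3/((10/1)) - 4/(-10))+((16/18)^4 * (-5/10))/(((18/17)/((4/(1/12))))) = -2647499/196830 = -13.45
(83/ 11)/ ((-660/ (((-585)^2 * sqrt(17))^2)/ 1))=-11016895222125/ 484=-22762180211.00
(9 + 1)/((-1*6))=-5/3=-1.67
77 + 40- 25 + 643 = 735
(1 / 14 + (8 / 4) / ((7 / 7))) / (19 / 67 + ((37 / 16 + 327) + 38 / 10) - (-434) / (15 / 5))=233160 / 53810743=0.00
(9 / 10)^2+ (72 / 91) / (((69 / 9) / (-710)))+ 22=-10561867 / 209300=-50.46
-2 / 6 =-1 / 3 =-0.33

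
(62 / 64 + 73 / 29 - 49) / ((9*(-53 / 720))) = 211185 / 3074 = 68.70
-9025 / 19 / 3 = -475 / 3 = -158.33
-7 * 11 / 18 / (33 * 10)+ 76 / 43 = 40739 / 23220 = 1.75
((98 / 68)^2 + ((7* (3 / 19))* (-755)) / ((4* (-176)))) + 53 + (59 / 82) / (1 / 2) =9145214647 / 158492224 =57.70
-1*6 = -6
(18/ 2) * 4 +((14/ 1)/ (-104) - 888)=-44311/ 52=-852.13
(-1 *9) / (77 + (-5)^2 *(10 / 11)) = -99 / 1097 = -0.09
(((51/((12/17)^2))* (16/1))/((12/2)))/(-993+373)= -4913/11160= -0.44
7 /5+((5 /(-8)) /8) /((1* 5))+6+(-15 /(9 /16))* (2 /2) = -18511 /960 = -19.28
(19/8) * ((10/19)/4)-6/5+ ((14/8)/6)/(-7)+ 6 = 1217/240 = 5.07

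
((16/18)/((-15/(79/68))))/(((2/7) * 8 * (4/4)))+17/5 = 61871/18360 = 3.37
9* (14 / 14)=9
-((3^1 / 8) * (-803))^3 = 13980103929 / 512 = 27304890.49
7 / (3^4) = 7 / 81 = 0.09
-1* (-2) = 2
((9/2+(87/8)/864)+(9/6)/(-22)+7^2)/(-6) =-1354495/152064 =-8.91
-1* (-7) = 7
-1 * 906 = -906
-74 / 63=-1.17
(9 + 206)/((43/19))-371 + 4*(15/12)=-271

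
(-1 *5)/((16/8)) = -5/2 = -2.50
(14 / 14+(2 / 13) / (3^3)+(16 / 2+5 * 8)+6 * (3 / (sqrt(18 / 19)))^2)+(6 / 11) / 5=2048546 / 19305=106.11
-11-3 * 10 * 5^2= -761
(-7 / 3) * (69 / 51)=-161 / 51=-3.16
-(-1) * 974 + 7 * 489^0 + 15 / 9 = 2948 / 3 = 982.67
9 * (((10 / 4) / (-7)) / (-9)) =5 / 14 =0.36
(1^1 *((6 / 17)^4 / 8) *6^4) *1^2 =209952 / 83521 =2.51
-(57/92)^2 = -3249/8464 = -0.38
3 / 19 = 0.16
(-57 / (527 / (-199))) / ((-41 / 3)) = -34029 / 21607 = -1.57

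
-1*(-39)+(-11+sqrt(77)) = sqrt(77)+28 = 36.77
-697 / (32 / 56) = -1219.75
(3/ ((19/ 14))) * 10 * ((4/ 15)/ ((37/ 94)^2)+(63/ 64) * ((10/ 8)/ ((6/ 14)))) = 168989023/ 1664704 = 101.51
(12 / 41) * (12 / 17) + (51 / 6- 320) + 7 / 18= -1950304 / 6273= -310.90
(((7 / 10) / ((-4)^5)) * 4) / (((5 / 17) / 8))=-119 / 1600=-0.07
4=4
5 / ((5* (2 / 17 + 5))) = 17 / 87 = 0.20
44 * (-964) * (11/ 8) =-58322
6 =6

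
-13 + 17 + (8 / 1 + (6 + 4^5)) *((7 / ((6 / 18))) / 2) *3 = 32701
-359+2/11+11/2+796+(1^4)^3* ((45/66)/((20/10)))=19493/44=443.02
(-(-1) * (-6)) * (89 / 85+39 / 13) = -2064 / 85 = -24.28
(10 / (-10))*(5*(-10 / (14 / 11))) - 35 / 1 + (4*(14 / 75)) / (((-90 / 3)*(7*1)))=33722 / 7875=4.28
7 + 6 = 13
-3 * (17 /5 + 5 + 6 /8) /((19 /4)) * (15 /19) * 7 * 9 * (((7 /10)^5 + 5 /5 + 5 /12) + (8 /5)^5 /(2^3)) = -30043547919 /36100000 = -832.23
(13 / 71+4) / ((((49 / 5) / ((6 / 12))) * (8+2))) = 297 / 13916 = 0.02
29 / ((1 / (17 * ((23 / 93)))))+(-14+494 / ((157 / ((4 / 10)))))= 7970929 / 73005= 109.18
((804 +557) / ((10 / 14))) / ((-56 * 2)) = -1361 / 80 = -17.01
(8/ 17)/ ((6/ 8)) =32/ 51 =0.63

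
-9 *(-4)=36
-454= -454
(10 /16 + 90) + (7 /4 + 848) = 7523 /8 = 940.38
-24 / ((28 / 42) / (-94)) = 3384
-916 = -916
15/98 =0.15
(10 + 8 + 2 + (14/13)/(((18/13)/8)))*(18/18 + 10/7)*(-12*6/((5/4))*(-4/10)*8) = 2054144/175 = 11737.97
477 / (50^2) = 477 / 2500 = 0.19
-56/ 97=-0.58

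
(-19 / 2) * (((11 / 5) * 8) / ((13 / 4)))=-3344 / 65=-51.45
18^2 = 324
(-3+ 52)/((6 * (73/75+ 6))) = 1225/1046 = 1.17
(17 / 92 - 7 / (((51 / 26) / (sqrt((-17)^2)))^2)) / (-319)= 1.65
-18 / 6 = -3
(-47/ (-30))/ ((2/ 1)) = 47/ 60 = 0.78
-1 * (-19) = 19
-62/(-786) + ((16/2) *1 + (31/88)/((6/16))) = 38986/4323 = 9.02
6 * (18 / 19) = 108 / 19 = 5.68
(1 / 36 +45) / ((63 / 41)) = 66461 / 2268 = 29.30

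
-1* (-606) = 606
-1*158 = -158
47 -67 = -20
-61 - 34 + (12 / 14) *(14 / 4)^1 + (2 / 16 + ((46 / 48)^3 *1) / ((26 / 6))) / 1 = -5491513 / 59904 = -91.67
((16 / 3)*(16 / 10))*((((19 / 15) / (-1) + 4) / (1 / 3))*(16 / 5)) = 83968 / 375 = 223.91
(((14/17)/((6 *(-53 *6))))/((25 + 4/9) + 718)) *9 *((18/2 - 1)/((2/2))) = -252/6028591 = -0.00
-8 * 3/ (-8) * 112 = 336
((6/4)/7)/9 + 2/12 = 4/21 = 0.19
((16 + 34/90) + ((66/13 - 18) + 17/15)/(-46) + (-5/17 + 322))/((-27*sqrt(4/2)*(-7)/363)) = 2675489443*sqrt(2)/8234460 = 459.50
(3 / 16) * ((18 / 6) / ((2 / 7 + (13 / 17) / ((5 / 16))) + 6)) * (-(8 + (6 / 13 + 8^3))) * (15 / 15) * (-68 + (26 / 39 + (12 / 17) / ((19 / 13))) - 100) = 9571741795 / 1711216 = 5593.53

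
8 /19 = 0.42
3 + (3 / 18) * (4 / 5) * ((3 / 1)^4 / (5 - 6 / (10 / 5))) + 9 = 87 / 5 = 17.40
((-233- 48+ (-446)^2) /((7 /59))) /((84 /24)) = 23438930 /49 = 478345.51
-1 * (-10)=10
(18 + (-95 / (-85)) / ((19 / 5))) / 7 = 311 / 119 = 2.61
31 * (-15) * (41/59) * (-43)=819795/59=13894.83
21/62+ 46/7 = 2999/434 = 6.91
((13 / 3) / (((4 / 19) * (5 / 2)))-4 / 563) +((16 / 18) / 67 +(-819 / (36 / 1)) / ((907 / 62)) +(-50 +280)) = 364395139361 / 1539582615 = 236.68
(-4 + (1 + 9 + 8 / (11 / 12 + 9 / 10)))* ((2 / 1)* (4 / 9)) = 1008 / 109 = 9.25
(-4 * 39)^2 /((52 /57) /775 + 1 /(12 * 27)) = 116104622400 /20341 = 5707911.23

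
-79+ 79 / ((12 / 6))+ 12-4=-63 / 2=-31.50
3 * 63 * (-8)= -1512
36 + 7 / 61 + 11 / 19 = 42528 / 1159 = 36.69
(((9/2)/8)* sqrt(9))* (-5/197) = -135/3152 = -0.04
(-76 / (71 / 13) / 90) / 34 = -247 / 54315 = -0.00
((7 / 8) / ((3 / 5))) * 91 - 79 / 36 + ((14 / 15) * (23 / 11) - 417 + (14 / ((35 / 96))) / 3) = -1076069 / 3960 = -271.73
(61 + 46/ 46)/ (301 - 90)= 62/ 211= 0.29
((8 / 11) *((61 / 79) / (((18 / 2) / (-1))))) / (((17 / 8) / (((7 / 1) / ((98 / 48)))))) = -31232 / 310233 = -0.10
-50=-50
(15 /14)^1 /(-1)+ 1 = -1 /14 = -0.07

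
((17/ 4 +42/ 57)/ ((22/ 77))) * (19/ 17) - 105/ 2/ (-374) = 1729/ 88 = 19.65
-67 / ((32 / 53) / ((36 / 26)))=-31959 / 208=-153.65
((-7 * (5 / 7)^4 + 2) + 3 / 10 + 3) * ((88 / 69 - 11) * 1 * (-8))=32017436 / 118335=270.57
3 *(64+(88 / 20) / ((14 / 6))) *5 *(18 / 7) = 124524 / 49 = 2541.31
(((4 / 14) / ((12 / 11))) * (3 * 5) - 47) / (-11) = 603 / 154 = 3.92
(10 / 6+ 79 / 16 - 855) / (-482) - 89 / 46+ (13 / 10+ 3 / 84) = 21624679 / 18624480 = 1.16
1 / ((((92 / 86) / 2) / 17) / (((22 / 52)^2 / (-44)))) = -8041 / 62192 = -0.13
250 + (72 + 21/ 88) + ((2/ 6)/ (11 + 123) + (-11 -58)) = 4479329/ 17688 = 253.24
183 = 183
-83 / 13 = -6.38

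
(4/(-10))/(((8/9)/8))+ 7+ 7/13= 256/65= 3.94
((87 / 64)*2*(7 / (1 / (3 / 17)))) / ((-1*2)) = -1827 / 1088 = -1.68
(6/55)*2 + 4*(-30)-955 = -59113/55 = -1074.78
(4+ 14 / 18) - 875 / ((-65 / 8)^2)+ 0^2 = -12893 / 1521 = -8.48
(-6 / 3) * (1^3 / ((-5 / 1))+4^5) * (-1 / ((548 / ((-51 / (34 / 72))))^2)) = 7463502 / 93845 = 79.53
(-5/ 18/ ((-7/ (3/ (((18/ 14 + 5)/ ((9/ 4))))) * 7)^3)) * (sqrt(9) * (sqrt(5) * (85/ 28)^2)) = 237016125 * sqrt(5)/ 2932095975424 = 0.00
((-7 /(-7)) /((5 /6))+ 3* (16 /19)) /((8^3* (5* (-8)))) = -0.00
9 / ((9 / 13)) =13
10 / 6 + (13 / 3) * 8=109 / 3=36.33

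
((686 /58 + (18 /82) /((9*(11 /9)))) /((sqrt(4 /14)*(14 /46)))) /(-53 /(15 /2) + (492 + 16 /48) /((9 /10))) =240566085*sqrt(14) /6673847488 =0.13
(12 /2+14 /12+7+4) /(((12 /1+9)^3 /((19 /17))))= 2071 /944622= 0.00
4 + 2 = 6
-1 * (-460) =460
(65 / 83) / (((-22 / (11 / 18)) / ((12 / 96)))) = -65 / 23904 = -0.00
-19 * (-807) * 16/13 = 245328/13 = 18871.38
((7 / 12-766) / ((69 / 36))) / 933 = -0.43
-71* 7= -497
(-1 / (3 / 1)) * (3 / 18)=-1 / 18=-0.06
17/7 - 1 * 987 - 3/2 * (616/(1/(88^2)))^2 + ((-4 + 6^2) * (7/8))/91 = -3106166734544352/91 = -34133700379608.26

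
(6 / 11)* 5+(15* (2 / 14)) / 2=585 / 154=3.80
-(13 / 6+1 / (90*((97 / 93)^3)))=-29795932 / 13690095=-2.18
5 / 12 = 0.42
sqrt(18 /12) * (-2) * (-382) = 382 * sqrt(6) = 935.71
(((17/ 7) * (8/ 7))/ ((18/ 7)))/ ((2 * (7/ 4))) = 136/ 441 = 0.31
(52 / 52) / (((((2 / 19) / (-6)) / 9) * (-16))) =513 / 16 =32.06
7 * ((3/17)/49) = 3/119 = 0.03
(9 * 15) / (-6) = -45 / 2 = -22.50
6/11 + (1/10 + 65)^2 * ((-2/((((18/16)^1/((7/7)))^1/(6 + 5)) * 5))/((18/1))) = -11388788/12375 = -920.31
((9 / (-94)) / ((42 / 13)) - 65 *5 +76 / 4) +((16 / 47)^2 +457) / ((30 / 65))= 126992323 / 185556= 684.39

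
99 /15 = 33 /5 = 6.60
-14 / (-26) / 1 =7 / 13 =0.54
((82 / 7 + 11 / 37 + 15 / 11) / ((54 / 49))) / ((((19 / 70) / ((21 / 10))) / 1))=726131 / 7733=93.90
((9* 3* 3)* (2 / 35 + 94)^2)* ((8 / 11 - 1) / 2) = -1316727576 / 13475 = -97716.33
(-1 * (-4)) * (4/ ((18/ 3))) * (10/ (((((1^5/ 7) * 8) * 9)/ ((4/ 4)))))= 70/ 27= 2.59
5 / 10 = 1 / 2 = 0.50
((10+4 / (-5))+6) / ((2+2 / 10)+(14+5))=38 / 53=0.72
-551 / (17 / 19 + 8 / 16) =-20938 / 53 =-395.06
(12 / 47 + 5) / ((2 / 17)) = 4199 / 94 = 44.67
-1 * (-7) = 7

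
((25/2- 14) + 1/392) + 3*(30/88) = -2047/4312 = -0.47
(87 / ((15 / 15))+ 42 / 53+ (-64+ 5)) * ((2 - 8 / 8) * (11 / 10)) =8393 / 265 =31.67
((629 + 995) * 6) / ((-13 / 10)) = -97440 / 13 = -7495.38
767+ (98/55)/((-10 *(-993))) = 209448574/273075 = 767.00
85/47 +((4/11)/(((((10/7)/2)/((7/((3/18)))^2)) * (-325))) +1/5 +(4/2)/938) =-296517131/394018625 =-0.75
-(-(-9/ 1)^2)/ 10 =81/ 10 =8.10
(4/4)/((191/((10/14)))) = 5/1337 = 0.00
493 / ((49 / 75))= 36975 / 49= 754.59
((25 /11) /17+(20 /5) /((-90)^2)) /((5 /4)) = 203248 /1893375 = 0.11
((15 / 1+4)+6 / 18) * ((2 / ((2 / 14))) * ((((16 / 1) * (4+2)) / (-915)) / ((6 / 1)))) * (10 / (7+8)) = -25984 / 8235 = -3.16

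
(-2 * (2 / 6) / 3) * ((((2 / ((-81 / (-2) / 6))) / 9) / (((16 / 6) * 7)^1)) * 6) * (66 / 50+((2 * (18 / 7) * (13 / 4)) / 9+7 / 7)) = -2924 / 297675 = -0.01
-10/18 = -5/9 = -0.56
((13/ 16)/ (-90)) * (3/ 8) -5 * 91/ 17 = -1747421/ 65280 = -26.77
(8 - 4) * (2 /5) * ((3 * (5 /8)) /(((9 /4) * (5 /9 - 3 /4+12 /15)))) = 240 /109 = 2.20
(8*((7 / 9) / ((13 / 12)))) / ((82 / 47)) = 5264 / 1599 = 3.29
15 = 15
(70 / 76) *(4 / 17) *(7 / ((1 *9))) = 490 / 2907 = 0.17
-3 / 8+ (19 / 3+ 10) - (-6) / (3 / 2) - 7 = 311 / 24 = 12.96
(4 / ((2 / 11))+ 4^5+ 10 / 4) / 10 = 2097 / 20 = 104.85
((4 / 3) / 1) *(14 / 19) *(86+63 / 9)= 91.37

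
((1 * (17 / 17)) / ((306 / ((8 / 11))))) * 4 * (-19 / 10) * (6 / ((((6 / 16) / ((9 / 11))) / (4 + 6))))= -4864 / 2057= -2.36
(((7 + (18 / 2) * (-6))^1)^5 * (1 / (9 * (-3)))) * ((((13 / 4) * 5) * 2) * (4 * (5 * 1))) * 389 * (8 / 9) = 463919080159600 / 243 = 1909132017117.70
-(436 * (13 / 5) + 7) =-5703 / 5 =-1140.60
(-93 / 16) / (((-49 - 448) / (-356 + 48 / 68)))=-70215 / 16898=-4.16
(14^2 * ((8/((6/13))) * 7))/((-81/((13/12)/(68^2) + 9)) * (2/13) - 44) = -115796038540/220986537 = -524.00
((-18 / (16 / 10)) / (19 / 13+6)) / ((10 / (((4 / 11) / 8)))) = -117 / 17072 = -0.01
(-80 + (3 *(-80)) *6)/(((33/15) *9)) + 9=-6709/99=-67.77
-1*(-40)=40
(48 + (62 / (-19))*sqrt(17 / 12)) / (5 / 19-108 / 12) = -456 / 83 + 31*sqrt(51) / 498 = -5.05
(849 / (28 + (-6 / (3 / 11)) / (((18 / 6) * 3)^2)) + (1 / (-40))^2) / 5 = 55016323 / 8984000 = 6.12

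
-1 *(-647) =647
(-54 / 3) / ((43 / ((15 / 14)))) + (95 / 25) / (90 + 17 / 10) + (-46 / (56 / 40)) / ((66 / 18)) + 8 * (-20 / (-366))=-8.93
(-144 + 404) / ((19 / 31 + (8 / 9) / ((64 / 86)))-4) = -290160 / 2447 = -118.58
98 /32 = 49 /16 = 3.06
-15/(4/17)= -255/4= -63.75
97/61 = 1.59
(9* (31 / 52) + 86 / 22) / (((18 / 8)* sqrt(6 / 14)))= 5305* sqrt(21) / 3861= 6.30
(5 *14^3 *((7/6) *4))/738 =86.76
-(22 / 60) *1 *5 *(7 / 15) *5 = -77 / 18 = -4.28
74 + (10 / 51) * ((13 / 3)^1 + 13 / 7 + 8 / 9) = 242222 / 3213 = 75.39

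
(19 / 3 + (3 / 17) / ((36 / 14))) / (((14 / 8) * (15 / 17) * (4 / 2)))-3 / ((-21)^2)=4556 / 2205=2.07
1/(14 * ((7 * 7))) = 1/686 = 0.00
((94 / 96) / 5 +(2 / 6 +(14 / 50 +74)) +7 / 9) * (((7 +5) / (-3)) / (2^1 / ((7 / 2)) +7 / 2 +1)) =-1904791 / 31950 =-59.62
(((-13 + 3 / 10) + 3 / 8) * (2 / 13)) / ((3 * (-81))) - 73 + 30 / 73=-334754831 / 4612140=-72.58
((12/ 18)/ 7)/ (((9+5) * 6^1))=1/ 882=0.00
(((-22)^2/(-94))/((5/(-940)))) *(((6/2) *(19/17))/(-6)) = -9196/17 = -540.94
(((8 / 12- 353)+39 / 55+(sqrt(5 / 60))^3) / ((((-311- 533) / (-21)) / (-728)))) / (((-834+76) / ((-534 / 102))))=3289214474 / 74771015- 56693 * sqrt(3) / 32627352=43.99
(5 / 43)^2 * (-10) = -250 / 1849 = -0.14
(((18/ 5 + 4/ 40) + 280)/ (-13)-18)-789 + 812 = -16.82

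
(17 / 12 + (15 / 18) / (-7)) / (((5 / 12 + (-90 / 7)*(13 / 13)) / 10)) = -218 / 209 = -1.04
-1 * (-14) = 14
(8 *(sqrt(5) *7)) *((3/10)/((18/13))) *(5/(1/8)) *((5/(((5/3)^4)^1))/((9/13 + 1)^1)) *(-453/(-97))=115754184 *sqrt(5)/133375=1940.65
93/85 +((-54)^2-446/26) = 3204434/1105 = 2899.94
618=618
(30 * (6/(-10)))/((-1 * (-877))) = -18/877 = -0.02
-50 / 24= -25 / 12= -2.08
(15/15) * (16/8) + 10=12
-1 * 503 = -503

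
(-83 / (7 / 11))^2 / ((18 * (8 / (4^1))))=833569 / 1764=472.54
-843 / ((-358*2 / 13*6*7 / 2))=3653 / 5012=0.73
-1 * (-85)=85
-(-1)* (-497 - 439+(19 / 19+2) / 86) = -935.97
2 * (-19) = -38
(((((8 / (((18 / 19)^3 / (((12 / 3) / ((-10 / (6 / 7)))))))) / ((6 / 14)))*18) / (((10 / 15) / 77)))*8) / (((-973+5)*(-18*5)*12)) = -48013 / 400950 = -0.12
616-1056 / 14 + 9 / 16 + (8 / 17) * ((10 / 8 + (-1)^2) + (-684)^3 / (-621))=10643451097 / 43792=243045.56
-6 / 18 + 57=170 / 3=56.67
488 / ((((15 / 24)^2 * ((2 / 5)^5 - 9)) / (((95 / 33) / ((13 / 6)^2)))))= -4450560000 / 52224887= -85.22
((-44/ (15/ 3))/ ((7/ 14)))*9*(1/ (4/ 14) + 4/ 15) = -14916/ 25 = -596.64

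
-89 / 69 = -1.29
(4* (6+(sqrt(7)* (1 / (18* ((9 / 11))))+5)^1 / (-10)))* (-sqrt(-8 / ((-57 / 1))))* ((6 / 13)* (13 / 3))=44* sqrt(114)* (-810+sqrt(7)) / 23085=-16.43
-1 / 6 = -0.17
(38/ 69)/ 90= 19/ 3105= 0.01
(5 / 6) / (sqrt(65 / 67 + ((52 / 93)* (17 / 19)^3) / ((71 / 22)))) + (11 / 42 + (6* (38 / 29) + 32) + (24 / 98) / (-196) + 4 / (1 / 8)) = 95* sqrt(27910186524304851) / 19922520774 + 30130999 / 417774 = 72.92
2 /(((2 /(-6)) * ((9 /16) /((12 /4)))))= -32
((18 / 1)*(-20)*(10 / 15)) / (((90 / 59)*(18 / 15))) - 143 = -2467 / 9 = -274.11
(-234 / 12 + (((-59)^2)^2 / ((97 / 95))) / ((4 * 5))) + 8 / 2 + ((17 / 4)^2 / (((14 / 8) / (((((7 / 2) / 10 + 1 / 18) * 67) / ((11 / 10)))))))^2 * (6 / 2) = 783482784497257 / 993795264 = 788374.44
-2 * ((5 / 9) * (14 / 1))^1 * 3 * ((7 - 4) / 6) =-70 / 3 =-23.33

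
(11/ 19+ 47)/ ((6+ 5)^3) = 904/ 25289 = 0.04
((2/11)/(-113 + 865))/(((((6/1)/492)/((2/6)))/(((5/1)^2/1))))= 1025/6204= 0.17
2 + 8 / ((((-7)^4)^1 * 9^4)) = 31505930 / 15752961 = 2.00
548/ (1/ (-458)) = -250984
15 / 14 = 1.07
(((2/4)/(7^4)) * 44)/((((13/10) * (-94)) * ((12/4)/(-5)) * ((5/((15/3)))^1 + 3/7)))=55/628719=0.00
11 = 11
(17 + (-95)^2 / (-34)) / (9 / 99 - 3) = 92917 / 1088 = 85.40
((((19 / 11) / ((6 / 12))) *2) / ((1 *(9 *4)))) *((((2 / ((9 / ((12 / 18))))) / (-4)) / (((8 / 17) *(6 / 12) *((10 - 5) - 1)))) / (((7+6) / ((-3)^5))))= 323 / 2288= 0.14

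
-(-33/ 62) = 33/ 62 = 0.53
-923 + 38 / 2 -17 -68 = -989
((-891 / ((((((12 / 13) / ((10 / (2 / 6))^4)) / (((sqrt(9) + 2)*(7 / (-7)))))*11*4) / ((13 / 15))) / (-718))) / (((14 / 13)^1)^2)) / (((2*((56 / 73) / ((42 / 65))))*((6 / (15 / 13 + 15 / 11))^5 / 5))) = -1740934285875000000 / 1333663331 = -1305377635.73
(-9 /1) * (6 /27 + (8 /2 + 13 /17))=-763 /17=-44.88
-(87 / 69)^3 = -24389 / 12167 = -2.00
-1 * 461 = -461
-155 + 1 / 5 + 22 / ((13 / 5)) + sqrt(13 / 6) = -9512 / 65 + sqrt(78) / 6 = -144.87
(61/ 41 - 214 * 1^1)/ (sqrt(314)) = -8713 * sqrt(314)/ 12874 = -11.99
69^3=328509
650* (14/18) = 4550/9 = 505.56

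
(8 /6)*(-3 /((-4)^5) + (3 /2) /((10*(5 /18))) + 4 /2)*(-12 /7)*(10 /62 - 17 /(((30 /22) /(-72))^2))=2391064592033 /8680000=275468.27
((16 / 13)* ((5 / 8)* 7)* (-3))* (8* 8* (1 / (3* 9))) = -4480 / 117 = -38.29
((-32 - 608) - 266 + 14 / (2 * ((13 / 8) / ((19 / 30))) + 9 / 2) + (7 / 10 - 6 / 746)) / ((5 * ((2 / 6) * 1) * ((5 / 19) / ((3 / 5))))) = -35166836109 / 28441250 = -1236.47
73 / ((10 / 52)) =1898 / 5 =379.60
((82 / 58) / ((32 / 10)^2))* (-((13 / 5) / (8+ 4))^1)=-2665 / 89088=-0.03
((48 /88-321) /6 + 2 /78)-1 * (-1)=-44945 /858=-52.38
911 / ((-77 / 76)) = -69236 / 77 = -899.17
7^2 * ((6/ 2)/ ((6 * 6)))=49/ 12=4.08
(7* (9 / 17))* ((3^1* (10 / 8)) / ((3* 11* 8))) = 315 / 5984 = 0.05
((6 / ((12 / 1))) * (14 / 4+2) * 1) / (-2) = -11 / 8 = -1.38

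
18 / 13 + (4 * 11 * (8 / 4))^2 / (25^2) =111922 / 8125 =13.78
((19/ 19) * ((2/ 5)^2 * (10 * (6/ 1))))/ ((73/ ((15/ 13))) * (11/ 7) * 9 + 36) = 112/ 10859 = 0.01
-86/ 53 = -1.62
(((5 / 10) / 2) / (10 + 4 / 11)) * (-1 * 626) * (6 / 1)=-3443 / 38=-90.61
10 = 10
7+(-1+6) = 12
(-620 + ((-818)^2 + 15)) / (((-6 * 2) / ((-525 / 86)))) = 116990825 / 344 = 340089.61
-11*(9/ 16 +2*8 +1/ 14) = -20493/ 112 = -182.97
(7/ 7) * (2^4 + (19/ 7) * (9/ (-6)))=167/ 14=11.93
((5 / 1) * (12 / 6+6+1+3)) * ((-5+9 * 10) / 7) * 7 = 5100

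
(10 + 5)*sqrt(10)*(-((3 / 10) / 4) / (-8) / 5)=9*sqrt(10) / 320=0.09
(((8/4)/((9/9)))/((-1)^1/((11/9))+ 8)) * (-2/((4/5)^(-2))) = -704/1975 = -0.36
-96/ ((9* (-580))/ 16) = 0.29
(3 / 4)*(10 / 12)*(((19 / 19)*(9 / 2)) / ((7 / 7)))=45 / 16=2.81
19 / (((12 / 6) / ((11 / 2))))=209 / 4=52.25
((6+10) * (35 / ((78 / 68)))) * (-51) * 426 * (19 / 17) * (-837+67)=118664515200 / 13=9128039630.77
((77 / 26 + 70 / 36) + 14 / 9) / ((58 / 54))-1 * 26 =-7534 / 377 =-19.98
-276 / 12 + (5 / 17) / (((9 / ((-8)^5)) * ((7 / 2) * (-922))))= -11191973 / 493731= -22.67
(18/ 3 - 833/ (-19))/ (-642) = -947/ 12198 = -0.08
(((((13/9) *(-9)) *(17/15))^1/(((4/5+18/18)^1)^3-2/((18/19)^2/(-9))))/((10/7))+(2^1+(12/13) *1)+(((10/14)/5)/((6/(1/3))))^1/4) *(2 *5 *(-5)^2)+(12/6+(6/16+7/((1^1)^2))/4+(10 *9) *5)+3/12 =236779382369/218076768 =1085.76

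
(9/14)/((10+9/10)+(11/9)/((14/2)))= 405/6977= 0.06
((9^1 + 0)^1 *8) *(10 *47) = 33840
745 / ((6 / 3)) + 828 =2401 / 2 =1200.50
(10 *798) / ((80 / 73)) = 7281.75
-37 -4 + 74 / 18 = -332 / 9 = -36.89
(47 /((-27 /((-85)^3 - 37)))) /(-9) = -28865614 /243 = -118788.53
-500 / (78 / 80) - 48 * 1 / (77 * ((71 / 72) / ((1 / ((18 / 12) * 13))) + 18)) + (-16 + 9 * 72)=639470296 / 5366361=119.16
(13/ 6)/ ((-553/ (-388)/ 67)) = 168974/ 1659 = 101.85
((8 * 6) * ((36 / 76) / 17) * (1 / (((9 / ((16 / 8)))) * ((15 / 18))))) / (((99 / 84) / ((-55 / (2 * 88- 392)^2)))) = -28 / 78489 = -0.00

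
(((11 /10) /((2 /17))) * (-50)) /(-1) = 935 /2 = 467.50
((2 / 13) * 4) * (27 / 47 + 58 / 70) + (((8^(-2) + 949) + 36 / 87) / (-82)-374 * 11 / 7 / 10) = -32307475283 / 464946560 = -69.49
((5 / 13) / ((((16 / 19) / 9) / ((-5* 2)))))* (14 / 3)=-9975 / 52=-191.83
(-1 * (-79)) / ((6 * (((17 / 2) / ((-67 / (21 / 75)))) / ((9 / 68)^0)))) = -132325 / 357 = -370.66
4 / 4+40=41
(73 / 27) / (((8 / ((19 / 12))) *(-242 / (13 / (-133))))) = 949 / 4390848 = 0.00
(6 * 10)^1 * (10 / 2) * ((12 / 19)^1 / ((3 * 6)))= 200 / 19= 10.53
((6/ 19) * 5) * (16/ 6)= 80/ 19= 4.21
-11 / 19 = -0.58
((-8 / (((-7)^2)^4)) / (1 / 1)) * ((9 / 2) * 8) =-288 / 5764801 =-0.00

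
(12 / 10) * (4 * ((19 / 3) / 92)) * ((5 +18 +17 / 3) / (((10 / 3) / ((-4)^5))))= -1673216 / 575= -2909.94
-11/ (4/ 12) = -33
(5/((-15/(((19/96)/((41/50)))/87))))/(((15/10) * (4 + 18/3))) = -95/1540944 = -0.00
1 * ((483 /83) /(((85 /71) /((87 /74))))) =2983491 /522070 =5.71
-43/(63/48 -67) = 688/1051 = 0.65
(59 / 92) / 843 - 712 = -55219813 / 77556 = -712.00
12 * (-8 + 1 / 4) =-93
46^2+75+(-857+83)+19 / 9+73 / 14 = 179465 / 126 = 1424.33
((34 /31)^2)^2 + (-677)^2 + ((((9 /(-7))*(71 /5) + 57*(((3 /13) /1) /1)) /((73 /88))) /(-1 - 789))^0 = 423278716266 /923521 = 458331.45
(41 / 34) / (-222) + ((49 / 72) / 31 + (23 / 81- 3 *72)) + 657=5575986803 / 12635352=441.30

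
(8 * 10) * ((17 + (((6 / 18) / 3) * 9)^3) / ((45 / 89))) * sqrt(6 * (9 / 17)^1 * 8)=34176 * sqrt(51) / 17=14356.79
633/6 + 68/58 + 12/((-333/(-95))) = 708797/6438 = 110.10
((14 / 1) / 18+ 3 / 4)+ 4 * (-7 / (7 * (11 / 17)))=-1843 / 396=-4.65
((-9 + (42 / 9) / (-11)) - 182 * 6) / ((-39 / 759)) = 835981 / 39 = 21435.41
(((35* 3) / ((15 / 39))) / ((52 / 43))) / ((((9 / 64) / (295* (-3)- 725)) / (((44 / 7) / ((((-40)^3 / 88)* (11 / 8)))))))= 1218448 / 75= 16245.97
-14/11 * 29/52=-203/286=-0.71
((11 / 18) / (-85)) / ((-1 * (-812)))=-11 / 1242360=-0.00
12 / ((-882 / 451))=-902 / 147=-6.14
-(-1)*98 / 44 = 49 / 22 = 2.23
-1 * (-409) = 409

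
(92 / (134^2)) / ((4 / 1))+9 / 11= 161857 / 197516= 0.82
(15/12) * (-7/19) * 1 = -35/76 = -0.46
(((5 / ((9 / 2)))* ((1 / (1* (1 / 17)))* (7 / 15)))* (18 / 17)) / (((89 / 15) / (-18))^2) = 680400 / 7921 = 85.90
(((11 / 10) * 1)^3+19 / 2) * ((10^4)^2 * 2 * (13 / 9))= 28160600000 / 9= 3128955555.56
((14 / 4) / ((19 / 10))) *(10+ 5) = 525 / 19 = 27.63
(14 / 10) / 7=1 / 5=0.20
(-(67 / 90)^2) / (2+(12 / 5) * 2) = -4489 / 55080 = -0.08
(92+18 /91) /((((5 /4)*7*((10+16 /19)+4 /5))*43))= 318820 /15147223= 0.02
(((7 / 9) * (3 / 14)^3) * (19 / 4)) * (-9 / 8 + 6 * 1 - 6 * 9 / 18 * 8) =-8721 / 12544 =-0.70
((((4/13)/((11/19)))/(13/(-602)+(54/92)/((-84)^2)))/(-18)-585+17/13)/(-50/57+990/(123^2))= 199624758779887/278277608895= 717.36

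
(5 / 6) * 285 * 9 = 4275 / 2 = 2137.50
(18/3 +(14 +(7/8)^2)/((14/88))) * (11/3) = 5797/16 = 362.31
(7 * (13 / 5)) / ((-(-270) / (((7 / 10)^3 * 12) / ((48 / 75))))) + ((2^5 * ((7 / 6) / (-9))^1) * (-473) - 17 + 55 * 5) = 479629639 / 216000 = 2220.51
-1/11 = -0.09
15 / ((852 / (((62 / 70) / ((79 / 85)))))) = 2635 / 157052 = 0.02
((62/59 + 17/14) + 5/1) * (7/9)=6001/1062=5.65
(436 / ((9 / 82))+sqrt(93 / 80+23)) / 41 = sqrt(9665) / 820+872 / 9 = 97.01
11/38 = 0.29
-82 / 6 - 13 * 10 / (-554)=-13.43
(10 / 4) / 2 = 5 / 4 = 1.25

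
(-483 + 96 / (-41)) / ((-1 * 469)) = 297 / 287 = 1.03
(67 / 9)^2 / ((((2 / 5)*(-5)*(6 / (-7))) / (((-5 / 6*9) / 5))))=-31423 / 648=-48.49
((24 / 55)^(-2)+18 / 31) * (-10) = -520715 / 8928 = -58.32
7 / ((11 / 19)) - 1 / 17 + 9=3933 / 187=21.03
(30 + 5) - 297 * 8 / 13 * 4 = -696.08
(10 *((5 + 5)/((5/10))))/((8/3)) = 75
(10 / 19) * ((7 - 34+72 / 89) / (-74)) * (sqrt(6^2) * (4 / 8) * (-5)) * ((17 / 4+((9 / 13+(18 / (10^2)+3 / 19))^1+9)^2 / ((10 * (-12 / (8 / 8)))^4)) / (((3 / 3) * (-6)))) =104545034334626767 / 52821104128000000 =1.98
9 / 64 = 0.14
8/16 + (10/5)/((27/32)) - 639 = -34351/54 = -636.13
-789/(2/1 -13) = 789/11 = 71.73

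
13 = 13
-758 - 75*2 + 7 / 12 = -10889 / 12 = -907.42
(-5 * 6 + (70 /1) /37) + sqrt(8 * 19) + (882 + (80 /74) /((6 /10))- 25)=2 * sqrt(38) + 92207 /111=843.02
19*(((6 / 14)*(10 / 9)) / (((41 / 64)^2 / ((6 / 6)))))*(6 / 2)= 778240 / 11767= 66.14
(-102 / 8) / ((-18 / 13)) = 221 / 24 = 9.21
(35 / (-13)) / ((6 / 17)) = -595 / 78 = -7.63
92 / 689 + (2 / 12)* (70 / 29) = 32119 / 59943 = 0.54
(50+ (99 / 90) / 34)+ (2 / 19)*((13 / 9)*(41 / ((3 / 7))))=11263723 / 174420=64.58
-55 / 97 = -0.57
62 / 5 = 12.40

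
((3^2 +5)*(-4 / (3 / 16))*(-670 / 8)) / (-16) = -4690 / 3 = -1563.33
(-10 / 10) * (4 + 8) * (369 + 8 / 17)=-75372 / 17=-4433.65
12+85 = 97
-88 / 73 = -1.21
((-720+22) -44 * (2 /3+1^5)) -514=-3856 /3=-1285.33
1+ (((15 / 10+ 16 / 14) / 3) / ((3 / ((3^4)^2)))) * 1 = 26987 / 14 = 1927.64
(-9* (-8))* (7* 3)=1512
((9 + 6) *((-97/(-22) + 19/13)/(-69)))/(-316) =365/90376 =0.00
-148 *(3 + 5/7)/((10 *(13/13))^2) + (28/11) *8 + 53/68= 2048049/130900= 15.65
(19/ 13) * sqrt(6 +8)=19 * sqrt(14)/ 13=5.47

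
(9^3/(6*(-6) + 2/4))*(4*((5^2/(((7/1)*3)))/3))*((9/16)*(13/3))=-78975/994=-79.45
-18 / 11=-1.64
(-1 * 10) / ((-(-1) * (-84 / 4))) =10 / 21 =0.48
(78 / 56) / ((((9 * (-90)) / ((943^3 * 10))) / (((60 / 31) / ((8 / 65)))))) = -3542923634575 / 15624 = -226761625.36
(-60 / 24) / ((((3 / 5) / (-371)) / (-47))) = -435925 / 6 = -72654.17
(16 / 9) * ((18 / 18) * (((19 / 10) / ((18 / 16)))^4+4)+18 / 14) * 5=6164133712 / 51667875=119.30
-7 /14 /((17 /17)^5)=-1 /2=-0.50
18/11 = 1.64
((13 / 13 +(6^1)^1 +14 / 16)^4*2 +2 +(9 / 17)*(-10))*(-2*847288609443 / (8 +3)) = -20618818300823362137 / 17408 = -1184444985111636.15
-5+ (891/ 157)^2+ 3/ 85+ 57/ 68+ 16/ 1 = 44.08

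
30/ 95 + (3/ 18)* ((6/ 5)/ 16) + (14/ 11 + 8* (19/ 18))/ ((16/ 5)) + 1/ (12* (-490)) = 4961989/ 1474704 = 3.36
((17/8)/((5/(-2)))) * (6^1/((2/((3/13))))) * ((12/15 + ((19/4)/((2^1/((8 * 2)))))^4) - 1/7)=-11165906799/9100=-1227022.73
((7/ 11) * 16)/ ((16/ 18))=126/ 11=11.45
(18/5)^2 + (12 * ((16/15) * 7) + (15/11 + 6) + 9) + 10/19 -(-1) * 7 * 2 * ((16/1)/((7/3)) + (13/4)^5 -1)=14118960387/2675200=5277.72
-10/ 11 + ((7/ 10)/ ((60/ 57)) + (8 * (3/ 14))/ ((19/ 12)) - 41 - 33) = -73.16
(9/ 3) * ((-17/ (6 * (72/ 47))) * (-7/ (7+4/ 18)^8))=26751145617/ 5098317006250000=0.00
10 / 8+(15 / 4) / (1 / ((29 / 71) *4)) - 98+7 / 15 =-384067 / 4260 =-90.16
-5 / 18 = -0.28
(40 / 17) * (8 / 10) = 32 / 17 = 1.88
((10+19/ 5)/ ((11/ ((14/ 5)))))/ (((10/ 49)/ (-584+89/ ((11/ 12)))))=-126760452/ 15125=-8380.86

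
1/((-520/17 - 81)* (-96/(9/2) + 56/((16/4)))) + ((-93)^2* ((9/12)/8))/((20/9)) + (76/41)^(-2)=1760534711801/4821111680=365.17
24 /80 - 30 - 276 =-3057 /10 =-305.70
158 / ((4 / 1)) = 79 / 2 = 39.50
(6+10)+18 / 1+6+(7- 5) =42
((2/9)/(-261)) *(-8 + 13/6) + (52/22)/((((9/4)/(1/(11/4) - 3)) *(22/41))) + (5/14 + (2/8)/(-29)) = -1262681153/262627596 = -4.81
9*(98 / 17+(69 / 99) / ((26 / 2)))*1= 127299 / 2431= 52.36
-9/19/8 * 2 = -9/76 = -0.12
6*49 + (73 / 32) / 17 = 160009 / 544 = 294.13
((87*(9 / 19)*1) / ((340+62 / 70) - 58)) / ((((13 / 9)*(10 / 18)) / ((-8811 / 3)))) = -533.18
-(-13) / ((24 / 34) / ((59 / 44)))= 13039 / 528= 24.70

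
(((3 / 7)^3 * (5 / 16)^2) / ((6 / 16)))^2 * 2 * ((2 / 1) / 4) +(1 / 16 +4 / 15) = 595592719 / 1807088640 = 0.33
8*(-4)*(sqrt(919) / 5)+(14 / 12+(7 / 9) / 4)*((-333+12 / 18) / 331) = -32*sqrt(919) / 5 - 48853 / 35748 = -195.38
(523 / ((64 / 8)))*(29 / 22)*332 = 1258861 / 44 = 28610.48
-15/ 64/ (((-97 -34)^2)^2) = -15/ 18847994944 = -0.00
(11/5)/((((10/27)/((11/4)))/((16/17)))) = 15.37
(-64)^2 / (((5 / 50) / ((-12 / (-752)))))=30720 / 47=653.62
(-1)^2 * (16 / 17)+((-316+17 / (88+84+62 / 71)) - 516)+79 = -9229563 / 12274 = -751.96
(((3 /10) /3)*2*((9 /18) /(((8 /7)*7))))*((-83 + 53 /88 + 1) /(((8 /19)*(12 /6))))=-1.21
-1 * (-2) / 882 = 1 / 441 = 0.00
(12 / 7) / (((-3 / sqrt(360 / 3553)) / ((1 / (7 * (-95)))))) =24 * sqrt(35530) / 16539215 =0.00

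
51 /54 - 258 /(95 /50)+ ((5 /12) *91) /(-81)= -2498963 /18468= -135.31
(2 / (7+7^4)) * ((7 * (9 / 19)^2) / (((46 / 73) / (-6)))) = -17739 / 1428116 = -0.01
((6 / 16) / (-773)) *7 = -21 / 6184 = -0.00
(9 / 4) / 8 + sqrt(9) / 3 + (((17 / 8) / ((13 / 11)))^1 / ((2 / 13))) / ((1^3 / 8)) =3033 / 32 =94.78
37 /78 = 0.47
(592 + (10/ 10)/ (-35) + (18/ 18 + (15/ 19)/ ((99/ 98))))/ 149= 13029908/ 3269805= 3.98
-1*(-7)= 7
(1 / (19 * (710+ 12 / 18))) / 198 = 0.00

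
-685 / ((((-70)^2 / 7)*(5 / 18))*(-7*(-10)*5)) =-1233 / 122500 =-0.01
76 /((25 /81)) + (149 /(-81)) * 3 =162487 /675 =240.72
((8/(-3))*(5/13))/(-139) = 40/5421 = 0.01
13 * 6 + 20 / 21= 1658 / 21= 78.95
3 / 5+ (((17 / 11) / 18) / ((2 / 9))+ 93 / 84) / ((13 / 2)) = 4153 / 5005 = 0.83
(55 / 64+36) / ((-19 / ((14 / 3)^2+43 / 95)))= -44837513 / 1039680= -43.13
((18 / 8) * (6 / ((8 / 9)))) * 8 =243 / 2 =121.50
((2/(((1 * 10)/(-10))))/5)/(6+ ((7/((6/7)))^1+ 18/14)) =-84/3245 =-0.03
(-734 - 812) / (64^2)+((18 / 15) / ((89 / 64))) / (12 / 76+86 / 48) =52810327 / 810199040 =0.07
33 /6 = 11 /2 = 5.50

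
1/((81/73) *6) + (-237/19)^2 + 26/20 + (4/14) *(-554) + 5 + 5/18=24777773/6140610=4.04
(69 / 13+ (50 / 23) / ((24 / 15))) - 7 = -399 / 1196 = -0.33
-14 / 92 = -7 / 46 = -0.15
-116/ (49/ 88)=-10208/ 49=-208.33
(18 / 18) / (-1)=-1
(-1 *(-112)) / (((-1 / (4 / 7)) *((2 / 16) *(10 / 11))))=-2816 / 5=-563.20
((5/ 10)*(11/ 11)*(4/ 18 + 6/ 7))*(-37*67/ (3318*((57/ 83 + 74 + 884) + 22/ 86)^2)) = -536807461823/ 1224236208610661652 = -0.00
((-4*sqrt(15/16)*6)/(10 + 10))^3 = -81*sqrt(15)/200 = -1.57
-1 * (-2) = 2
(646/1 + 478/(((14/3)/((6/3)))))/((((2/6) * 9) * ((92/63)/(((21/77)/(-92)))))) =-13401/23276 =-0.58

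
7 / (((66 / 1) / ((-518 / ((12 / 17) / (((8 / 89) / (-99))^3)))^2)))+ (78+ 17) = 13201742636090644899114896399 / 138965711958848846866715217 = 95.00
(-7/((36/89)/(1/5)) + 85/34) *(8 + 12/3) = -173/15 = -11.53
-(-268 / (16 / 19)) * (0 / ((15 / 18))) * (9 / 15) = 0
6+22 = 28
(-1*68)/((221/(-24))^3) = 55296/634933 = 0.09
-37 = -37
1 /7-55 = -384 /7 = -54.86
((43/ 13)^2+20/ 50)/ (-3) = -9583/ 2535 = -3.78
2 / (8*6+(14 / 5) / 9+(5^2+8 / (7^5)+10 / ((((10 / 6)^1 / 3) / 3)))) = 1512630 / 96287663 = 0.02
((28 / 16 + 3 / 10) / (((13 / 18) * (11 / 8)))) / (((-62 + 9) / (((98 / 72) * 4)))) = -8036 / 37895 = -0.21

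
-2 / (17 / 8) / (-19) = 16 / 323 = 0.05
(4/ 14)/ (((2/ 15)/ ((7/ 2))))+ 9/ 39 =201/ 26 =7.73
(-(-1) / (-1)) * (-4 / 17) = 4 / 17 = 0.24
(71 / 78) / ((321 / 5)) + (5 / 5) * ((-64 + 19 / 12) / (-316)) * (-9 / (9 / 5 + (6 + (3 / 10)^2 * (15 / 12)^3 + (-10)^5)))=3593974519475 / 253164062577582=0.01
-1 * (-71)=71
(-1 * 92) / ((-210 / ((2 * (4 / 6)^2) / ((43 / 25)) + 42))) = 756884 / 40635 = 18.63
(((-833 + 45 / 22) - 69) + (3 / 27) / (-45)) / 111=-8018617 / 989010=-8.11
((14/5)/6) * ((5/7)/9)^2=5/1701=0.00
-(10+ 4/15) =-154/15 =-10.27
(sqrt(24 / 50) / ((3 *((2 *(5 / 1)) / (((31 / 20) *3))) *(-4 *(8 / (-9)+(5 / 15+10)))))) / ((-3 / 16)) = 93 *sqrt(3) / 10625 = 0.02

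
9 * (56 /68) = 7.41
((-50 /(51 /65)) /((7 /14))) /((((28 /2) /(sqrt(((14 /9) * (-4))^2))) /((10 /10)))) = -26000 /459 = -56.64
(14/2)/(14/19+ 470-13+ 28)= 133/9229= 0.01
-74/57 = -1.30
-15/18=-5/6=-0.83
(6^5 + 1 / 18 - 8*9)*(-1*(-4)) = 30816.22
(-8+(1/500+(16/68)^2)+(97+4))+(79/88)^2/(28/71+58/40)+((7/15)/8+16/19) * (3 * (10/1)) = 120.51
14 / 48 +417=10015 / 24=417.29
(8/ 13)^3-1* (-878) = 1929478/ 2197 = 878.23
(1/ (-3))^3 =-1/ 27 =-0.04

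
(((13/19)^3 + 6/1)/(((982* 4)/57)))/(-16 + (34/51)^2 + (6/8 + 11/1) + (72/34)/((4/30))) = 19898109/2620124282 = 0.01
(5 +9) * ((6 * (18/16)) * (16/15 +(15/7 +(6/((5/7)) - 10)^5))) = -4297527/6250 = -687.60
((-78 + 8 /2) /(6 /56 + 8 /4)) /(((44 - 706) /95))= 98420 /19529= 5.04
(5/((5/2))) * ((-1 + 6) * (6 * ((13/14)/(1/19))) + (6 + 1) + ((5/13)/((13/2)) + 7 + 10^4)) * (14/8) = 12472777/338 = 36901.71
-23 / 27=-0.85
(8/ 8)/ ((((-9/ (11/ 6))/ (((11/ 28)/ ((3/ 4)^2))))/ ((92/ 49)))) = -22264/ 83349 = -0.27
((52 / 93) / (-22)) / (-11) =0.00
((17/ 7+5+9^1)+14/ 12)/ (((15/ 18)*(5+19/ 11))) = 8129/ 2590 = 3.14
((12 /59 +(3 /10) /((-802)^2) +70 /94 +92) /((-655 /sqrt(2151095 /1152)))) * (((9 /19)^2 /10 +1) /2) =-2039678783205743 * sqrt(4302190) /1349575191829952000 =-3.13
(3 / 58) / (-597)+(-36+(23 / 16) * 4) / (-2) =698287 / 46168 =15.12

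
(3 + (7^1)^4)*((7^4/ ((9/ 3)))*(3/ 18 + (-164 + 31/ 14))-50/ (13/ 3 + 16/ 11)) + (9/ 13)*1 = -6949381341473/ 22347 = -310976029.96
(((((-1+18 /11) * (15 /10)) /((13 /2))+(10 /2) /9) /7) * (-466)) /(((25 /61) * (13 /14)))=-51394208 /418275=-122.87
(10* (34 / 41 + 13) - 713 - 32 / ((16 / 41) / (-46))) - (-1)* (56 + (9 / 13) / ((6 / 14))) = 1734866 / 533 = 3254.91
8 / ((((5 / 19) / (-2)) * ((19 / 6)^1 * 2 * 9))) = -16 / 15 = -1.07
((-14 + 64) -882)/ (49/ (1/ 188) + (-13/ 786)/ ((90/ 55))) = -11771136/ 130331233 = -0.09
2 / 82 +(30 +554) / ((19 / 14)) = 335235 / 779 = 430.34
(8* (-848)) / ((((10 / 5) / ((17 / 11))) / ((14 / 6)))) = -403648 / 33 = -12231.76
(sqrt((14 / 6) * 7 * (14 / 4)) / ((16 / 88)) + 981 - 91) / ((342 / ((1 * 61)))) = 4697 * sqrt(42) / 4104 + 27145 / 171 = 166.16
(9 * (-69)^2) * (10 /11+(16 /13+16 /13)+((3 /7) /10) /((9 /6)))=728990037 /5005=145652.36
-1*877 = -877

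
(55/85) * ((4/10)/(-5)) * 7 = -0.36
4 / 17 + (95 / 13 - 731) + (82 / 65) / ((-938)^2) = -351682444543 / 486113810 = -723.46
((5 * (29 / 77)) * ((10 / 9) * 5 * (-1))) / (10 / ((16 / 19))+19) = -58000 / 171171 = -0.34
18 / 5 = 3.60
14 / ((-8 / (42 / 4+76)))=-1211 / 8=-151.38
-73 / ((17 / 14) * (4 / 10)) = -150.29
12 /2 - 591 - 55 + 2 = -638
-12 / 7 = -1.71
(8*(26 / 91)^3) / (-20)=-16 / 1715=-0.01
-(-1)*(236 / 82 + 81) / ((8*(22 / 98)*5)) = 168511 / 18040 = 9.34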